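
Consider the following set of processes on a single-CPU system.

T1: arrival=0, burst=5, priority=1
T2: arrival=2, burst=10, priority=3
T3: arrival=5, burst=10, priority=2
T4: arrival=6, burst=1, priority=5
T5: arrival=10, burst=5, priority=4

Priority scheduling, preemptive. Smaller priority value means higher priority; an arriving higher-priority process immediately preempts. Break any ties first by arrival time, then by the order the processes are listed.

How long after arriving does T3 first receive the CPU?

Schedule: | T1 0-5 | T3 5-15 | T2 15-25 | T5 25-30 | T4 30-31 |
Completion: T1=5  T2=25  T3=15  T4=31  T5=30
Turnaround (C−A): T1=5  T2=23  T3=10  T4=25  T5=20
Response(T3) = first start − arrival = 5 − 5 = 0

0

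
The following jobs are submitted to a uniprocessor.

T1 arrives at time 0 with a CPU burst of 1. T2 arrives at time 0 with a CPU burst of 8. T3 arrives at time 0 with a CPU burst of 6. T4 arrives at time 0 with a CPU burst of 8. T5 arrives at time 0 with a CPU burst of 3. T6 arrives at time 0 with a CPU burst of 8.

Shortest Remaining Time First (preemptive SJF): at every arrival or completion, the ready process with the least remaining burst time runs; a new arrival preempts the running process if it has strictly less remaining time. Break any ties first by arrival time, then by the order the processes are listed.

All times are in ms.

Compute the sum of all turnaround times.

93

Gantt: | T1 0-1 | T5 1-4 | T3 4-10 | T2 10-18 | T4 18-26 | T6 26-34 |
Completion: T1=1  T2=18  T3=10  T4=26  T5=4  T6=34
Turnaround = completion − arrival: T1=1, T2=18, T3=10, T4=26, T5=4, T6=34
Total turnaround = 1 + 18 + 10 + 26 + 4 + 34 = 93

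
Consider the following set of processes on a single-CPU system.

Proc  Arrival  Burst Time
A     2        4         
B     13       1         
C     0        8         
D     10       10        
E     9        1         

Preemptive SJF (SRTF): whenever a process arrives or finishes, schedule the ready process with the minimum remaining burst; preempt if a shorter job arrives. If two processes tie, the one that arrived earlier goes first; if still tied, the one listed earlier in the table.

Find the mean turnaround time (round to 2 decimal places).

6.60

Schedule: | C 0-2 | A 2-6 | C 6-9 | E 9-10 | C 10-13 | B 13-14 | D 14-24 |
Completion: A=6  B=14  C=13  D=24  E=10
Turnaround times: A=4, B=1, C=13, D=14, E=1
Average turnaround = (4+1+13+14+1) / 5 = 33/5 = 6.60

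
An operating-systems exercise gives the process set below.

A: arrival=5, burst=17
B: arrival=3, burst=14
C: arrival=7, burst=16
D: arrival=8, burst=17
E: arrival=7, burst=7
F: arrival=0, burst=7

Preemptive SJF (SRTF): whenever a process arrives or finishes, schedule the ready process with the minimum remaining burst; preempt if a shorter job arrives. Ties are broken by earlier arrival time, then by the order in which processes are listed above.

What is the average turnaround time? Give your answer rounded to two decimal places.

Timeline: | F 0-7 | E 7-14 | B 14-28 | C 28-44 | A 44-61 | D 61-78 |
Completion: A=61  B=28  C=44  D=78  E=14  F=7
Turnaround (C−A): A=56  B=25  C=37  D=70  E=7  F=7
Turnaround times: A=56, B=25, C=37, D=70, E=7, F=7
Average turnaround = (56+25+37+70+7+7) / 6 = 202/6 = 33.67

33.67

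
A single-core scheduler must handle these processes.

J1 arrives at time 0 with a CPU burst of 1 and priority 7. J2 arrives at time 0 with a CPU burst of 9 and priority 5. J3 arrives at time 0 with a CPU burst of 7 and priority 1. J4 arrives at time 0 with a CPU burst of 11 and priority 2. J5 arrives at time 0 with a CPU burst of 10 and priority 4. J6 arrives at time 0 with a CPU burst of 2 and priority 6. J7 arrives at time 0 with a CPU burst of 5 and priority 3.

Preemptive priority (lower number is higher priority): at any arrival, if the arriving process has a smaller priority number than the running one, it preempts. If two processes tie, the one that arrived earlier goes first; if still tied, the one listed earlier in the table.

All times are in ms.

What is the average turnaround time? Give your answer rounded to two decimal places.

30.29

Timeline: | J3 0-7 | J4 7-18 | J7 18-23 | J5 23-33 | J2 33-42 | J6 42-44 | J1 44-45 |
Completion: J1=45  J2=42  J3=7  J4=18  J5=33  J6=44  J7=23
Turnaround (C−A): J1=45  J2=42  J3=7  J4=18  J5=33  J6=44  J7=23
Turnaround times: J1=45, J2=42, J3=7, J4=18, J5=33, J6=44, J7=23
Average turnaround = (45+42+7+18+33+44+23) / 7 = 212/7 = 30.29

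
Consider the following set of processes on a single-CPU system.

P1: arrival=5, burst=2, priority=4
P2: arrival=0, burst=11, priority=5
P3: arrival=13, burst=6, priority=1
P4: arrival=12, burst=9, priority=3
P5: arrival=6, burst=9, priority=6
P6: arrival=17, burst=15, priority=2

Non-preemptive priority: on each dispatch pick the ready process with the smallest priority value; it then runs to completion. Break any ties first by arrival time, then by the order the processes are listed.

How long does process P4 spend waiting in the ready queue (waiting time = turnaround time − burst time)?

Timeline: | P2 0-11 | P1 11-13 | P3 13-19 | P6 19-34 | P4 34-43 | P5 43-52 |
Completion: P1=13  P2=11  P3=19  P4=43  P5=52  P6=34
Turnaround (C−A): P1=8  P2=11  P3=6  P4=31  P5=46  P6=17
Waiting(P4) = turnaround − burst = 31 − 9 = 22

22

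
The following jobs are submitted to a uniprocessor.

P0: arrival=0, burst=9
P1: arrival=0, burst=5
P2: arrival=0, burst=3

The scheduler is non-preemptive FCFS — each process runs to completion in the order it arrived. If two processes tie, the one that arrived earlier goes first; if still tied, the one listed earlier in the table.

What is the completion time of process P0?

9

Timeline: | P0 0-9 | P1 9-14 | P2 14-17 |
Completion: P0=9  P1=14  P2=17
Turnaround (C−A): P0=9  P1=14  P2=17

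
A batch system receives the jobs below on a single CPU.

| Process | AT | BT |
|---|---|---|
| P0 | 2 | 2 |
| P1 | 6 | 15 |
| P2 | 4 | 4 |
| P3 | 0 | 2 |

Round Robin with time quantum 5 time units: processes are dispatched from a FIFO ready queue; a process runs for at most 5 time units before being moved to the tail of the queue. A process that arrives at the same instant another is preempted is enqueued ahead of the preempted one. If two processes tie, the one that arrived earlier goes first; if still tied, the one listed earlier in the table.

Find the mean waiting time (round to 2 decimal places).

Timeline: | P3 0-2 | P0 2-4 | P2 4-8 | P1 8-23 |
Completion: P0=4  P1=23  P2=8  P3=2
Turnaround (C−A): P0=2  P1=17  P2=4  P3=2
Waiting times: P0=0, P1=2, P2=0, P3=0
Average waiting = (0+2+0+0) / 4 = 2/4 = 0.50

0.50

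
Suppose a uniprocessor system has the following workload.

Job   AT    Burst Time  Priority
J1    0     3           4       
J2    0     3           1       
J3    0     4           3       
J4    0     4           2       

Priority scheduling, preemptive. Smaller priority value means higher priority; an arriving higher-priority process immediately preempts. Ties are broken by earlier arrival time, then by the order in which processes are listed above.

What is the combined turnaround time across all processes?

Schedule: | J2 0-3 | J4 3-7 | J3 7-11 | J1 11-14 |
Completion: J1=14  J2=3  J3=11  J4=7
Turnaround = completion − arrival: J1=14, J2=3, J3=11, J4=7
Total turnaround = 14 + 3 + 11 + 7 = 35

35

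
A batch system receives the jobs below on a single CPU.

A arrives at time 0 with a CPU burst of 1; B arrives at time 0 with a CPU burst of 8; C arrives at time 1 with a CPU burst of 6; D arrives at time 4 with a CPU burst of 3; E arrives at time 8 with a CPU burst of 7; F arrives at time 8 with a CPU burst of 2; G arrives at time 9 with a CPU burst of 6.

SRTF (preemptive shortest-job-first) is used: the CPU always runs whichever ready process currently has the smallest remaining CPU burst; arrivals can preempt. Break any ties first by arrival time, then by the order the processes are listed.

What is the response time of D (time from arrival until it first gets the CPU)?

3

Timeline: | A 0-1 | C 1-7 | D 7-10 | F 10-12 | G 12-18 | E 18-25 | B 25-33 |
Completion: A=1  B=33  C=7  D=10  E=25  F=12  G=18
Response(D) = first start − arrival = 7 − 4 = 3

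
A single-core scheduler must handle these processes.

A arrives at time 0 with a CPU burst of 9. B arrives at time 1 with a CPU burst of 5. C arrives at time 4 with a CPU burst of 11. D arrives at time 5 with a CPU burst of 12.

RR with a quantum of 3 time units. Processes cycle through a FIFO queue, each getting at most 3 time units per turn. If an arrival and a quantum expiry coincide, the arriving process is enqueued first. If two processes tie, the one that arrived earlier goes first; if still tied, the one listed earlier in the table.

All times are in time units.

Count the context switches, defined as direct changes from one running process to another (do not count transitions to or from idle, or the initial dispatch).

Gantt: | A 0-3 | B 3-6 | A 6-9 | C 9-12 | D 12-15 | B 15-17 | A 17-20 | C 20-23 | D 23-26 | C 26-29 | D 29-32 | C 32-34 | D 34-37 |
Completion: A=20  B=17  C=34  D=37
Turnaround (C−A): A=20  B=16  C=30  D=32

12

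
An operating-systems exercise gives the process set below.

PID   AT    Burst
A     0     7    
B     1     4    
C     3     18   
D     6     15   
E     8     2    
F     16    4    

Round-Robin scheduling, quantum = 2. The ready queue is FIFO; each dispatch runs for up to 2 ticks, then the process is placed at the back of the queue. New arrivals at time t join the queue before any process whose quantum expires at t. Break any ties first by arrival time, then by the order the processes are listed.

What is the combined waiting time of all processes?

Timeline: | A 0-2 | B 2-4 | A 4-6 | C 6-8 | B 8-10 | D 10-12 | A 12-14 | E 14-16 | C 16-18 | D 18-20 | A 20-21 | F 21-23 | C 23-25 | D 25-27 | F 27-29 | C 29-31 | D 31-33 | C 33-35 | D 35-37 | C 37-39 | D 39-41 | C 41-43 | D 43-45 | C 45-47 | D 47-48 | C 48-50 |
Completion: A=21  B=10  C=50  D=48  E=16  F=29
Turnaround (C−A): A=21  B=9  C=47  D=42  E=8  F=13
Waiting = turnaround − burst: A=14, B=5, C=29, D=27, E=6, F=9
Total waiting = 14 + 5 + 29 + 27 + 6 + 9 = 90

90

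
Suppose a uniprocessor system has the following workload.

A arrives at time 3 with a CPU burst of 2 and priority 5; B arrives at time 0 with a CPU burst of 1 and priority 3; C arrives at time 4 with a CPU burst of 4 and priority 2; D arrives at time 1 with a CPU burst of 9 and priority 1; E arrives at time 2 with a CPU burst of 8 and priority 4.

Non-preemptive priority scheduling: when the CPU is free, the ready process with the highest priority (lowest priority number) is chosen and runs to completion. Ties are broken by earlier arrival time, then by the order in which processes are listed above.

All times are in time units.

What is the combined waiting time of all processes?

Schedule: | B 0-1 | D 1-10 | C 10-14 | E 14-22 | A 22-24 |
Completion: A=24  B=1  C=14  D=10  E=22
Turnaround (C−A): A=21  B=1  C=10  D=9  E=20
Waiting = turnaround − burst: A=19, B=0, C=6, D=0, E=12
Total waiting = 19 + 0 + 6 + 0 + 12 = 37

37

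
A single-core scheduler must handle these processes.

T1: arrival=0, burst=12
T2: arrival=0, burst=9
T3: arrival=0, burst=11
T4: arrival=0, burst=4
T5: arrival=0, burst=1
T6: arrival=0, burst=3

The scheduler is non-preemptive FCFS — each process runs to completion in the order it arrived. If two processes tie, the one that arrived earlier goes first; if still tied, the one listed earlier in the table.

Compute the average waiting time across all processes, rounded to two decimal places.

23.00

Timeline: | T1 0-12 | T2 12-21 | T3 21-32 | T4 32-36 | T5 36-37 | T6 37-40 |
Completion: T1=12  T2=21  T3=32  T4=36  T5=37  T6=40
Waiting times: T1=0, T2=12, T3=21, T4=32, T5=36, T6=37
Average waiting = (0+12+21+32+36+37) / 6 = 138/6 = 23.00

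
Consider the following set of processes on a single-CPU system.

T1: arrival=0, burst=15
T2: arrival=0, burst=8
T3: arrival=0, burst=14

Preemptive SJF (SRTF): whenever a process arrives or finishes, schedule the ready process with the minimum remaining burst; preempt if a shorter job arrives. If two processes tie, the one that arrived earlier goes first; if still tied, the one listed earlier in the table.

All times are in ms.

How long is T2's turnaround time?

8

Schedule: | T2 0-8 | T3 8-22 | T1 22-37 |
Completion: T1=37  T2=8  T3=22
Turnaround (C−A): T1=37  T2=8  T3=22
Turnaround(T2) = completion − arrival = 8 − 0 = 8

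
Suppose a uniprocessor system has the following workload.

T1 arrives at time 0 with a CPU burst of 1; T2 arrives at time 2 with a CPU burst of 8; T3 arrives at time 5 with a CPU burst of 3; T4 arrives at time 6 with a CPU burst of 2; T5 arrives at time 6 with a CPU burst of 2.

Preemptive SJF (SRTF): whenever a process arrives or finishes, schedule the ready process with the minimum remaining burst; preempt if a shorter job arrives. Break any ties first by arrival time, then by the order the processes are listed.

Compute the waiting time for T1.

Schedule: | T1 0-1 | idle 1-2 | T2 2-5 | T3 5-8 | T4 8-10 | T5 10-12 | T2 12-17 |
Completion: T1=1  T2=17  T3=8  T4=10  T5=12
Waiting(T1) = turnaround − burst = 1 − 1 = 0

0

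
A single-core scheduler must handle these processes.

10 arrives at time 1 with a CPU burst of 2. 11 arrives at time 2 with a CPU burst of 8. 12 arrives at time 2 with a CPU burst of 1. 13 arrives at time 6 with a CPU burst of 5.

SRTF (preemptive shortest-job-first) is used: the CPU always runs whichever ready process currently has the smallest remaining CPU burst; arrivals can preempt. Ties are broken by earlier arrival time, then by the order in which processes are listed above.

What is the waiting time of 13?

0

Gantt: | idle 0-1 | 10 1-3 | 12 3-4 | 11 4-6 | 13 6-11 | 11 11-17 |
Completion: 10=3  11=17  12=4  13=11
Waiting(13) = turnaround − burst = 5 − 5 = 0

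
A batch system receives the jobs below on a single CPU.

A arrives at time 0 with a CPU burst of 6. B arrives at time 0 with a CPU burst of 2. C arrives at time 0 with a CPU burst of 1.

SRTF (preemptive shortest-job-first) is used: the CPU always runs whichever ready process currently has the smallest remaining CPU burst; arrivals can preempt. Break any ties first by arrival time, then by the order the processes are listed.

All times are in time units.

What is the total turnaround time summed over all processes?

13

Gantt: | C 0-1 | B 1-3 | A 3-9 |
Completion: A=9  B=3  C=1
Turnaround (C−A): A=9  B=3  C=1
Turnaround = completion − arrival: A=9, B=3, C=1
Total turnaround = 9 + 3 + 1 = 13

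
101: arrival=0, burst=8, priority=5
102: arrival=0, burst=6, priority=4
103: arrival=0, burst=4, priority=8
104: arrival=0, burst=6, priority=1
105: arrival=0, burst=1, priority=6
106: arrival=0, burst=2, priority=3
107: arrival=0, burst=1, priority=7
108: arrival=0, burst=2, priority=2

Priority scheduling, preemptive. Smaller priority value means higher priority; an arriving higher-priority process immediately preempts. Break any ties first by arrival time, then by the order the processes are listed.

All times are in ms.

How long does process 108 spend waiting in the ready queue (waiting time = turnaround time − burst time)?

Timeline: | 104 0-6 | 108 6-8 | 106 8-10 | 102 10-16 | 101 16-24 | 105 24-25 | 107 25-26 | 103 26-30 |
Completion: 101=24  102=16  103=30  104=6  105=25  106=10  107=26  108=8
Waiting(108) = turnaround − burst = 8 − 2 = 6

6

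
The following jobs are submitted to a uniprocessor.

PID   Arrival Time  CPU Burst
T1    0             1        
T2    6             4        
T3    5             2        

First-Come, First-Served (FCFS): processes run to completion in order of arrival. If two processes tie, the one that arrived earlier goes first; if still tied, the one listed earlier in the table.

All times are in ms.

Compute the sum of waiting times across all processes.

1

Timeline: | T1 0-1 | idle 1-5 | T3 5-7 | T2 7-11 |
Completion: T1=1  T2=11  T3=7
Turnaround (C−A): T1=1  T2=5  T3=2
Waiting = turnaround − burst: T1=0, T2=1, T3=0
Total waiting = 0 + 1 + 0 = 1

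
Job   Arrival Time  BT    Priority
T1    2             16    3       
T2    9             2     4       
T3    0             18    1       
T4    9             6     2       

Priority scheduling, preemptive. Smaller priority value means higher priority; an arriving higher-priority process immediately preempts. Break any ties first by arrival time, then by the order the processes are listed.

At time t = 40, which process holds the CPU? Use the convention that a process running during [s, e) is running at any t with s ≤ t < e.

T2

Schedule: | T3 0-18 | T4 18-24 | T1 24-40 | T2 40-42 |
Completion: T1=40  T2=42  T3=18  T4=24
Turnaround (C−A): T1=38  T2=33  T3=18  T4=15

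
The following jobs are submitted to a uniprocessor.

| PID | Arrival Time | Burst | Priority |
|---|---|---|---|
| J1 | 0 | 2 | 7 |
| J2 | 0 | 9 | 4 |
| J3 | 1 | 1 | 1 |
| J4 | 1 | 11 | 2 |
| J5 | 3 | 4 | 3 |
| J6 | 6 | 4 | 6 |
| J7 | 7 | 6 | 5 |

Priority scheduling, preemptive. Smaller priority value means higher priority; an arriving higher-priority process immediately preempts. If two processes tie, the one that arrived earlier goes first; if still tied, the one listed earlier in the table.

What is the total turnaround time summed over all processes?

142

Gantt: | J2 0-1 | J3 1-2 | J4 2-13 | J5 13-17 | J2 17-25 | J7 25-31 | J6 31-35 | J1 35-37 |
Completion: J1=37  J2=25  J3=2  J4=13  J5=17  J6=35  J7=31
Turnaround = completion − arrival: J1=37, J2=25, J3=1, J4=12, J5=14, J6=29, J7=24
Total turnaround = 37 + 25 + 1 + 12 + 14 + 29 + 24 = 142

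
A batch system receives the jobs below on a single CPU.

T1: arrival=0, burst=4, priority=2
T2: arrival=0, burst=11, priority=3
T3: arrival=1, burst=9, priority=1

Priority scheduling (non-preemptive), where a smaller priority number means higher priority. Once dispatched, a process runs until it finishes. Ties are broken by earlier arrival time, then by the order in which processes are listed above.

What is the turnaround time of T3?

12

Gantt: | T1 0-4 | T3 4-13 | T2 13-24 |
Completion: T1=4  T2=24  T3=13
Turnaround (C−A): T1=4  T2=24  T3=12
Turnaround(T3) = completion − arrival = 13 − 1 = 12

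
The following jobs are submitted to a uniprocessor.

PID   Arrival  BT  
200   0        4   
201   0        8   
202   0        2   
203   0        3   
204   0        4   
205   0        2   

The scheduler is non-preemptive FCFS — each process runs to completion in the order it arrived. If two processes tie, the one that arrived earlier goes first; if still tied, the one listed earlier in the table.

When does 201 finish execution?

12

Schedule: | 200 0-4 | 201 4-12 | 202 12-14 | 203 14-17 | 204 17-21 | 205 21-23 |
Completion: 200=4  201=12  202=14  203=17  204=21  205=23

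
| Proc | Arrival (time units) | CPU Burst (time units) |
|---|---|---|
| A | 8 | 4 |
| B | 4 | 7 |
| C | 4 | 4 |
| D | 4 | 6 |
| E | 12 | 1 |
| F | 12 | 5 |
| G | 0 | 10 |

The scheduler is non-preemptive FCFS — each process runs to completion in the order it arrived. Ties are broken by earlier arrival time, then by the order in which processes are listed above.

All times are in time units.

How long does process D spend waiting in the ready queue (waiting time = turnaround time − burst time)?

17

Gantt: | G 0-10 | B 10-17 | C 17-21 | D 21-27 | A 27-31 | E 31-32 | F 32-37 |
Completion: A=31  B=17  C=21  D=27  E=32  F=37  G=10
Waiting(D) = turnaround − burst = 23 − 6 = 17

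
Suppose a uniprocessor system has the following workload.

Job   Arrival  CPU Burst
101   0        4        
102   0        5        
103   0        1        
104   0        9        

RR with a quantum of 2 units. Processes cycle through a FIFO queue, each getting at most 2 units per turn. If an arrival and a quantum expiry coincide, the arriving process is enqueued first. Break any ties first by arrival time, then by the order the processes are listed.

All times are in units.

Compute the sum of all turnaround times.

Timeline: | 101 0-2 | 102 2-4 | 103 4-5 | 104 5-7 | 101 7-9 | 102 9-11 | 104 11-13 | 102 13-14 | 104 14-19 |
Completion: 101=9  102=14  103=5  104=19
Turnaround (C−A): 101=9  102=14  103=5  104=19
Turnaround = completion − arrival: 101=9, 102=14, 103=5, 104=19
Total turnaround = 9 + 14 + 5 + 19 = 47

47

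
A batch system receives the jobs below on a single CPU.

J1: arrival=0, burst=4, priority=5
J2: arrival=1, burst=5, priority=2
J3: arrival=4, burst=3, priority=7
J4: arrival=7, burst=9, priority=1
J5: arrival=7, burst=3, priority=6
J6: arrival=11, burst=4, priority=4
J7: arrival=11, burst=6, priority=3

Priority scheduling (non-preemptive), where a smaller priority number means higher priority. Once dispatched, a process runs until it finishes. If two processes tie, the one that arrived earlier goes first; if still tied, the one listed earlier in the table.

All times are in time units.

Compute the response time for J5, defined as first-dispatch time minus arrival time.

21

Timeline: | J1 0-4 | J2 4-9 | J4 9-18 | J7 18-24 | J6 24-28 | J5 28-31 | J3 31-34 |
Completion: J1=4  J2=9  J3=34  J4=18  J5=31  J6=28  J7=24
Response(J5) = first start − arrival = 28 − 7 = 21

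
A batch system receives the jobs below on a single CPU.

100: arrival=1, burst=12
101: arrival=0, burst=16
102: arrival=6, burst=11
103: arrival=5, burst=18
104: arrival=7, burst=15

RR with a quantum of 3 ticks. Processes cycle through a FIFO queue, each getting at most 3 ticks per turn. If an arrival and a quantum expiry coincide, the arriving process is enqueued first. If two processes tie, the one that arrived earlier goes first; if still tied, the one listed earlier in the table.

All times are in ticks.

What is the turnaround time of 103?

Schedule: | 101 0-3 | 100 3-6 | 101 6-9 | 103 9-12 | 102 12-15 | 100 15-18 | 104 18-21 | 101 21-24 | 103 24-27 | 102 27-30 | 100 30-33 | 104 33-36 | 101 36-39 | 103 39-42 | 102 42-45 | 100 45-48 | 104 48-51 | 101 51-54 | 103 54-57 | 102 57-59 | 104 59-62 | 101 62-63 | 103 63-66 | 104 66-69 | 103 69-72 |
Completion: 100=48  101=63  102=59  103=72  104=69
Turnaround (C−A): 100=47  101=63  102=53  103=67  104=62
Turnaround(103) = completion − arrival = 72 − 5 = 67

67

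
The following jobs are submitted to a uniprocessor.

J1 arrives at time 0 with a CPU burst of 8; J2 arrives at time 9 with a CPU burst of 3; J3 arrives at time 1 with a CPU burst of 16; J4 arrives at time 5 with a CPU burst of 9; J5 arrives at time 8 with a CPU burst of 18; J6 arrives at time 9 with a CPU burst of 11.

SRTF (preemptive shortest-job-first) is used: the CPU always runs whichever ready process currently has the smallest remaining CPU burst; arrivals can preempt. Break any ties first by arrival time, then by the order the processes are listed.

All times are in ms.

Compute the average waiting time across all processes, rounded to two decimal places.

14.33

Gantt: | J1 0-8 | J4 8-9 | J2 9-12 | J4 12-20 | J6 20-31 | J3 31-47 | J5 47-65 |
Completion: J1=8  J2=12  J3=47  J4=20  J5=65  J6=31
Turnaround (C−A): J1=8  J2=3  J3=46  J4=15  J5=57  J6=22
Waiting times: J1=0, J2=0, J3=30, J4=6, J5=39, J6=11
Average waiting = (0+0+30+6+39+11) / 6 = 86/6 = 14.33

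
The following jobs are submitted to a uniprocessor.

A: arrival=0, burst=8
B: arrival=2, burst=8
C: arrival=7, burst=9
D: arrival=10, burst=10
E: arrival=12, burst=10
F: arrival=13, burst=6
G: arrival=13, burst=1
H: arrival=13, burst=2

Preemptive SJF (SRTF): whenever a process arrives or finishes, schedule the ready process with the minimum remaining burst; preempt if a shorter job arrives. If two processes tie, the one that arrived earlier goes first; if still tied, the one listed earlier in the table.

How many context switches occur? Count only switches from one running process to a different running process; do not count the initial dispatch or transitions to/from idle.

8

Schedule: | A 0-8 | B 8-13 | G 13-14 | H 14-16 | B 16-19 | F 19-25 | C 25-34 | D 34-44 | E 44-54 |
Completion: A=8  B=19  C=34  D=44  E=54  F=25  G=14  H=16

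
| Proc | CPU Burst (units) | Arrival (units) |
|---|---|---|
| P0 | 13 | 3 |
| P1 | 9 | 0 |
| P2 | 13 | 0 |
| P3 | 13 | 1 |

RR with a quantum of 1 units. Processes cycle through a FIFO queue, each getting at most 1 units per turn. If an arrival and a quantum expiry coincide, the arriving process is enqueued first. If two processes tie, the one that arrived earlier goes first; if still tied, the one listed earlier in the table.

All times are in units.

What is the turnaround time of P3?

Gantt: | P1 0-1 | P2 1-2 | P3 2-3 | P1 3-4 | P2 4-5 | P0 5-6 | P3 6-7 | P1 7-8 | P2 8-9 | P0 9-10 | P3 10-11 | P1 11-12 | P2 12-13 | P0 13-14 | P3 14-15 | P1 15-16 | P2 16-17 | P0 17-18 | P3 18-19 | P1 19-20 | P2 20-21 | P0 21-22 | P3 22-23 | P1 23-24 | P2 24-25 | P0 25-26 | P3 26-27 | P1 27-28 | P2 28-29 | P0 29-30 | P3 30-31 | P1 31-32 | P2 32-33 | P0 33-34 | P3 34-35 | P2 35-36 | P0 36-37 | P3 37-38 | P2 38-39 | P0 39-40 | P3 40-41 | P2 41-42 | P0 42-43 | P3 43-44 | P2 44-45 | P0 45-46 | P3 46-47 | P0 47-48 |
Completion: P0=48  P1=32  P2=45  P3=47
Turnaround (C−A): P0=45  P1=32  P2=45  P3=46
Turnaround(P3) = completion − arrival = 47 − 1 = 46

46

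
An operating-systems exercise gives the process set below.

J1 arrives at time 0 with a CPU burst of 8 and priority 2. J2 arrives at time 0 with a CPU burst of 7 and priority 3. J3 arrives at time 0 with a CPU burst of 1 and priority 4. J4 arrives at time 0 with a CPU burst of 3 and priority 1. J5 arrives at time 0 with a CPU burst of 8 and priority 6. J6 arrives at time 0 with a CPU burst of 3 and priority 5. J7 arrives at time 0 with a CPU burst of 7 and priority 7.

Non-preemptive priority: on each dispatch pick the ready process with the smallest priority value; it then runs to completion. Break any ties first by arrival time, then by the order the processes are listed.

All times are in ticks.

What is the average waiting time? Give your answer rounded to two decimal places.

Schedule: | J4 0-3 | J1 3-11 | J2 11-18 | J3 18-19 | J6 19-22 | J5 22-30 | J7 30-37 |
Completion: J1=11  J2=18  J3=19  J4=3  J5=30  J6=22  J7=37
Waiting times: J1=3, J2=11, J3=18, J4=0, J5=22, J6=19, J7=30
Average waiting = (3+11+18+0+22+19+30) / 7 = 103/7 = 14.71

14.71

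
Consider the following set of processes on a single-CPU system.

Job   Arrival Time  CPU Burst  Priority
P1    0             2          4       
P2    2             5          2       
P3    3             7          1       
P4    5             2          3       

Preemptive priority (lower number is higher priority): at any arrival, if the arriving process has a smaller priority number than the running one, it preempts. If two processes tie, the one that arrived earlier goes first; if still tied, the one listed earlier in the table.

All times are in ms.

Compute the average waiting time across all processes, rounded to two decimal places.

4.00

Schedule: | P1 0-2 | P2 2-3 | P3 3-10 | P2 10-14 | P4 14-16 |
Completion: P1=2  P2=14  P3=10  P4=16
Turnaround (C−A): P1=2  P2=12  P3=7  P4=11
Waiting times: P1=0, P2=7, P3=0, P4=9
Average waiting = (0+7+0+9) / 4 = 16/4 = 4.00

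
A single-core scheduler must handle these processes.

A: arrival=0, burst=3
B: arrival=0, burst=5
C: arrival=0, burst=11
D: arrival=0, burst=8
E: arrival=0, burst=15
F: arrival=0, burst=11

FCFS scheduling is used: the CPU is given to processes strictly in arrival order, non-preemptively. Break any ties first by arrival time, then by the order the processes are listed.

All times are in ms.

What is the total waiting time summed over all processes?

Gantt: | A 0-3 | B 3-8 | C 8-19 | D 19-27 | E 27-42 | F 42-53 |
Completion: A=3  B=8  C=19  D=27  E=42  F=53
Waiting = turnaround − burst: A=0, B=3, C=8, D=19, E=27, F=42
Total waiting = 0 + 3 + 8 + 19 + 27 + 42 = 99

99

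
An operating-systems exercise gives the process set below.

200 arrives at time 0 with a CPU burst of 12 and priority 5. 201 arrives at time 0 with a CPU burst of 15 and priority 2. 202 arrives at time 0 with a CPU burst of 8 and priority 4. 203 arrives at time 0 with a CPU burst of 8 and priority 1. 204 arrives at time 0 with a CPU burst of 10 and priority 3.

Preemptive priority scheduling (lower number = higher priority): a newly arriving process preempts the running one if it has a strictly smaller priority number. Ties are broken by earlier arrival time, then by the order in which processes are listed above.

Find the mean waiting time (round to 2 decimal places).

Schedule: | 203 0-8 | 201 8-23 | 204 23-33 | 202 33-41 | 200 41-53 |
Completion: 200=53  201=23  202=41  203=8  204=33
Waiting times: 200=41, 201=8, 202=33, 203=0, 204=23
Average waiting = (41+8+33+0+23) / 5 = 105/5 = 21.00

21.00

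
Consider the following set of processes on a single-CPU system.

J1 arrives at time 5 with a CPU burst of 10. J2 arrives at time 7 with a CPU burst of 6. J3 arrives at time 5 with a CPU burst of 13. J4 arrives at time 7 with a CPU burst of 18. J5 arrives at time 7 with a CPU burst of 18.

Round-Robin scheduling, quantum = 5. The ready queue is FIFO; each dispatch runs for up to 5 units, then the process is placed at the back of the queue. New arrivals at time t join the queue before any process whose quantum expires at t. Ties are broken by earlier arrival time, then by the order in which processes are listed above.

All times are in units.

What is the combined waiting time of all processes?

171

Schedule: | idle 0-5 | J1 5-10 | J3 10-15 | J2 15-20 | J4 20-25 | J5 25-30 | J1 30-35 | J3 35-40 | J2 40-41 | J4 41-46 | J5 46-51 | J3 51-54 | J4 54-59 | J5 59-64 | J4 64-67 | J5 67-70 |
Completion: J1=35  J2=41  J3=54  J4=67  J5=70
Turnaround (C−A): J1=30  J2=34  J3=49  J4=60  J5=63
Waiting = turnaround − burst: J1=20, J2=28, J3=36, J4=42, J5=45
Total waiting = 20 + 28 + 36 + 42 + 45 = 171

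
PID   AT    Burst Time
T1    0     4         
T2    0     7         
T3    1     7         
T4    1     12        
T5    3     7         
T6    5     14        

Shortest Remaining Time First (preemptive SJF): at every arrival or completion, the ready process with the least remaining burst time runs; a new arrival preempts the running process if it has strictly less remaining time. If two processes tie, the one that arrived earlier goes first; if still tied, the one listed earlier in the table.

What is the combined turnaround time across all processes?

136

Schedule: | T1 0-4 | T2 4-11 | T3 11-18 | T5 18-25 | T4 25-37 | T6 37-51 |
Completion: T1=4  T2=11  T3=18  T4=37  T5=25  T6=51
Turnaround = completion − arrival: T1=4, T2=11, T3=17, T4=36, T5=22, T6=46
Total turnaround = 4 + 11 + 17 + 36 + 22 + 46 = 136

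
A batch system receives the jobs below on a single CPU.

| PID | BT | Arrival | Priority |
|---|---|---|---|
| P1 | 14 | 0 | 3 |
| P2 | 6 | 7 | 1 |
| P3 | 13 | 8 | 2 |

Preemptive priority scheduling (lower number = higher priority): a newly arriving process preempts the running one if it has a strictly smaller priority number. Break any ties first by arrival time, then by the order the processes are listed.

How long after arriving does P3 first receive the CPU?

Schedule: | P1 0-7 | P2 7-13 | P3 13-26 | P1 26-33 |
Completion: P1=33  P2=13  P3=26
Turnaround (C−A): P1=33  P2=6  P3=18
Response(P3) = first start − arrival = 13 − 8 = 5

5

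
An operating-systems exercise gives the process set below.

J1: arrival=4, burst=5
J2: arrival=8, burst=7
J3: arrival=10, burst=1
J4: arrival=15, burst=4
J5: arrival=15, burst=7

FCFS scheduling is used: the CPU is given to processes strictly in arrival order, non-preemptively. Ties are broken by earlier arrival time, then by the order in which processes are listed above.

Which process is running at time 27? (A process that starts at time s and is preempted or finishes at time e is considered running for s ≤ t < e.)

J5

Timeline: | idle 0-4 | J1 4-9 | J2 9-16 | J3 16-17 | J4 17-21 | J5 21-28 |
Completion: J1=9  J2=16  J3=17  J4=21  J5=28
Turnaround (C−A): J1=5  J2=8  J3=7  J4=6  J5=13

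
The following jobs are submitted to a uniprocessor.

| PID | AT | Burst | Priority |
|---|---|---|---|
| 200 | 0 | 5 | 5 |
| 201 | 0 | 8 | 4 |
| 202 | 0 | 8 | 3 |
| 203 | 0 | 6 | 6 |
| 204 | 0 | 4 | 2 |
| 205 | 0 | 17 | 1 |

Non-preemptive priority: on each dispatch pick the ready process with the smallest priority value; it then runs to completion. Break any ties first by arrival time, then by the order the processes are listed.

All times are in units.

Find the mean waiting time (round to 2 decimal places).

Gantt: | 205 0-17 | 204 17-21 | 202 21-29 | 201 29-37 | 200 37-42 | 203 42-48 |
Completion: 200=42  201=37  202=29  203=48  204=21  205=17
Turnaround (C−A): 200=42  201=37  202=29  203=48  204=21  205=17
Waiting times: 200=37, 201=29, 202=21, 203=42, 204=17, 205=0
Average waiting = (37+29+21+42+17+0) / 6 = 146/6 = 24.33

24.33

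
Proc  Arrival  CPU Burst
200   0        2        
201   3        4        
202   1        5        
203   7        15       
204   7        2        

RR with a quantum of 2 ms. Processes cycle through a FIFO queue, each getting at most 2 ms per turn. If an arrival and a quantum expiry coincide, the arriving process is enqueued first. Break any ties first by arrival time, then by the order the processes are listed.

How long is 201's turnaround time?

Timeline: | 200 0-2 | 202 2-4 | 201 4-6 | 202 6-8 | 201 8-10 | 203 10-12 | 204 12-14 | 202 14-15 | 203 15-28 |
Completion: 200=2  201=10  202=15  203=28  204=14
Turnaround (C−A): 200=2  201=7  202=14  203=21  204=7
Turnaround(201) = completion − arrival = 10 − 3 = 7

7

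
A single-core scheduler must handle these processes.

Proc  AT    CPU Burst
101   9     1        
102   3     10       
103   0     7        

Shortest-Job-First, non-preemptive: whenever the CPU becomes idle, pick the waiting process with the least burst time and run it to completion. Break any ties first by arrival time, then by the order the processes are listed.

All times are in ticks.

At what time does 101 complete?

Gantt: | 103 0-7 | 102 7-17 | 101 17-18 |
Completion: 101=18  102=17  103=7

18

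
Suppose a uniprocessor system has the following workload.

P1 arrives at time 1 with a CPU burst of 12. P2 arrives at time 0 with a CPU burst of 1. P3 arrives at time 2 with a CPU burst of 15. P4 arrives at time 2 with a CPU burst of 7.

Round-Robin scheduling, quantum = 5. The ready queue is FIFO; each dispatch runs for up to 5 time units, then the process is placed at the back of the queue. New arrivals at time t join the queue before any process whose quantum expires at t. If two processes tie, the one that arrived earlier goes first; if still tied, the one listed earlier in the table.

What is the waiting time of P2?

0

Schedule: | P2 0-1 | P1 1-6 | P3 6-11 | P4 11-16 | P1 16-21 | P3 21-26 | P4 26-28 | P1 28-30 | P3 30-35 |
Completion: P1=30  P2=1  P3=35  P4=28
Turnaround (C−A): P1=29  P2=1  P3=33  P4=26
Waiting(P2) = turnaround − burst = 1 − 1 = 0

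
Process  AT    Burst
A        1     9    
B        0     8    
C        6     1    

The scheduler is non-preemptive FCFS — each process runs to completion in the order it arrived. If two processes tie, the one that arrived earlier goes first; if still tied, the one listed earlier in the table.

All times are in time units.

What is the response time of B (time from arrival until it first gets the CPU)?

Timeline: | B 0-8 | A 8-17 | C 17-18 |
Completion: A=17  B=8  C=18
Response(B) = first start − arrival = 0 − 0 = 0

0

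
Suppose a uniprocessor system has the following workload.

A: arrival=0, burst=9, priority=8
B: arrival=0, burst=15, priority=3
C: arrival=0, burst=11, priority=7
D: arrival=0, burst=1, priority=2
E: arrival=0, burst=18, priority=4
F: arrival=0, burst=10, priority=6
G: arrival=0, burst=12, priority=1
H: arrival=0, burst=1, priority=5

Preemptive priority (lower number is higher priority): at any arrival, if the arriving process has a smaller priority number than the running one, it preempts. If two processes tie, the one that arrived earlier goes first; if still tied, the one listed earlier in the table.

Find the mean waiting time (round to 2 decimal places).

33.88

Timeline: | G 0-12 | D 12-13 | B 13-28 | E 28-46 | H 46-47 | F 47-57 | C 57-68 | A 68-77 |
Completion: A=77  B=28  C=68  D=13  E=46  F=57  G=12  H=47
Turnaround (C−A): A=77  B=28  C=68  D=13  E=46  F=57  G=12  H=47
Waiting times: A=68, B=13, C=57, D=12, E=28, F=47, G=0, H=46
Average waiting = (68+13+57+12+28+47+0+46) / 8 = 271/8 = 33.88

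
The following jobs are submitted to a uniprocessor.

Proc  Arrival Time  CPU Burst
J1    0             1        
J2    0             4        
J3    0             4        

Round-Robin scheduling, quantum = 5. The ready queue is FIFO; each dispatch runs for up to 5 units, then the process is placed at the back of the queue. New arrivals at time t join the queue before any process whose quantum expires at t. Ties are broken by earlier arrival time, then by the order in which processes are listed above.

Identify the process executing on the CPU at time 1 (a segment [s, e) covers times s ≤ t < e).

Schedule: | J1 0-1 | J2 1-5 | J3 5-9 |
Completion: J1=1  J2=5  J3=9
Turnaround (C−A): J1=1  J2=5  J3=9

J2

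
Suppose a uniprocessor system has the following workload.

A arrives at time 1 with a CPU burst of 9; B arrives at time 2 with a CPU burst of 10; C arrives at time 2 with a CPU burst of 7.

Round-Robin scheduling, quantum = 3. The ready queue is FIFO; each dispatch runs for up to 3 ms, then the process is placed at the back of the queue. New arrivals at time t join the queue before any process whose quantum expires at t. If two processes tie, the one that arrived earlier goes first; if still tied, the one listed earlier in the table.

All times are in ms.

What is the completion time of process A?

Gantt: | idle 0-1 | A 1-4 | B 4-7 | C 7-10 | A 10-13 | B 13-16 | C 16-19 | A 19-22 | B 22-25 | C 25-26 | B 26-27 |
Completion: A=22  B=27  C=26
Turnaround (C−A): A=21  B=25  C=24

22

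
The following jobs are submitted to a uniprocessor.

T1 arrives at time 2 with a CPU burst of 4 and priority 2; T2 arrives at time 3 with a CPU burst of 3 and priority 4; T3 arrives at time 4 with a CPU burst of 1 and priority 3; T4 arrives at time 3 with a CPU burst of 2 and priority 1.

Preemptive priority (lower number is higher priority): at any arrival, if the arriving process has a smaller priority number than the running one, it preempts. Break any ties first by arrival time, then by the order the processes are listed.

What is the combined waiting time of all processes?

Gantt: | idle 0-2 | T1 2-3 | T4 3-5 | T1 5-8 | T3 8-9 | T2 9-12 |
Completion: T1=8  T2=12  T3=9  T4=5
Turnaround (C−A): T1=6  T2=9  T3=5  T4=2
Waiting = turnaround − burst: T1=2, T2=6, T3=4, T4=0
Total waiting = 2 + 6 + 4 + 0 = 12

12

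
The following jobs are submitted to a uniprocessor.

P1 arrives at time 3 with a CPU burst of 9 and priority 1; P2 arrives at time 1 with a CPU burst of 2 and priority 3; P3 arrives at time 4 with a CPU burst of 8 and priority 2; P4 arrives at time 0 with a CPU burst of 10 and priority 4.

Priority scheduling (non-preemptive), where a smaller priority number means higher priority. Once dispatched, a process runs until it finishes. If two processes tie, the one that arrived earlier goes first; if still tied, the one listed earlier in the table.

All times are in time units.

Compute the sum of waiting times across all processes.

48

Gantt: | P4 0-10 | P1 10-19 | P3 19-27 | P2 27-29 |
Completion: P1=19  P2=29  P3=27  P4=10
Waiting = turnaround − burst: P1=7, P2=26, P3=15, P4=0
Total waiting = 7 + 26 + 15 + 0 = 48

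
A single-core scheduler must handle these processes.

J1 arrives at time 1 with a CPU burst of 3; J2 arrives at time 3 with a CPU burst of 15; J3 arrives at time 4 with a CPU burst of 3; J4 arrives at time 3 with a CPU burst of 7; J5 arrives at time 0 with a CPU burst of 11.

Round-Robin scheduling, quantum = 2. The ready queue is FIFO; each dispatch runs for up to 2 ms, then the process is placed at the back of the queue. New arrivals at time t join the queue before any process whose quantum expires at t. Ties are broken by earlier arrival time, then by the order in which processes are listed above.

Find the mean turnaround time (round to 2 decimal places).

Schedule: | J5 0-2 | J1 2-4 | J5 4-6 | J2 6-8 | J4 8-10 | J3 10-12 | J1 12-13 | J5 13-15 | J2 15-17 | J4 17-19 | J3 19-20 | J5 20-22 | J2 22-24 | J4 24-26 | J5 26-28 | J2 28-30 | J4 30-31 | J5 31-32 | J2 32-39 |
Completion: J1=13  J2=39  J3=20  J4=31  J5=32
Turnaround (C−A): J1=12  J2=36  J3=16  J4=28  J5=32
Turnaround times: J1=12, J2=36, J3=16, J4=28, J5=32
Average turnaround = (12+36+16+28+32) / 5 = 124/5 = 24.80

24.80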